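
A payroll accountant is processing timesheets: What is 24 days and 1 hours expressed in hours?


Days: 24
Extra hours: 1
Hours per day: 24
Days to hours: 24 x 24 = 576
Total: 576 + 1 = 577

577


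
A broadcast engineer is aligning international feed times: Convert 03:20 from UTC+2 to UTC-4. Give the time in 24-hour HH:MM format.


Local time: 03:20 at UTC+2 (offset 2h)
Target zone: UTC-4 (offset -4h)
Difference: -4 - (2) = -6 hours
Calculation: 3 + (-6) = -3
Wraparound: (-3) mod 24 = 21
Result: 21:20

21:20


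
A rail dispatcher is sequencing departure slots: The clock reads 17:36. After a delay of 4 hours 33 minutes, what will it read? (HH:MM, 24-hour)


Start time: 17:36
Adding: 4 hours 33 minutes
Minutes: 36 + 33 = 69
Minute overflow: 69 >= 60, so carry 1 hour, minutes = 9
Hours: 17 + 4 + 1 = 22
Result: 22:09

22:09


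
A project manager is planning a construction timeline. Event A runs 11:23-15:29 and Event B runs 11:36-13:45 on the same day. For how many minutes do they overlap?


Interval A: [683, 929] minutes from midnight
Interval B: [696, 825] minutes from midnight
Overlap start = max(683, 696) = 696
Overlap end = min(929, 825) = 825
Overlap = 825 - 696 = 129 minutes

129


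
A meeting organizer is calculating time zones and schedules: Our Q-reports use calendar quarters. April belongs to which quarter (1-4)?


Month: April (month 4)
Q1: January-March (months 1-3)
Q2: April-June (months 4-6)
Q3: July-September (months 7-9)
Q4: October-December (months 10-12)
Month 4 falls in Q2

2


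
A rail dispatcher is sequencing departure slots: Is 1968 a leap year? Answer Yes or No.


Year: 1968
Divisible by 4? 1968 / 4 = 492.0 -> Yes
Divisible by 100? 1968 / 100 = 19.68 -> No
Divisible by 4 but not 100, so it IS a leap year

Yes


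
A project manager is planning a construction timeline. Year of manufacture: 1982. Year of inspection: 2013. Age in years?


Birth year: 1982
Current year: 2013
Age = current year - birth year
Age = 2013 - 1982 = 31

31


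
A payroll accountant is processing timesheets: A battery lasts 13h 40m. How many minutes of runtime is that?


Hours: 13
Extra minutes: 40
Minutes per hour: 60
Hours to minutes: 13 x 60 = 780
Total: 780 + 40 = 820

820


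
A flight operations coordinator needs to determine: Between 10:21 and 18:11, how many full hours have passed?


Start: 10:21
End: 18:11
Hour difference: 18 - 10 = 8 hours
Minute difference: 11 - 21 = -10 minutes
Total minutes: 470
Complete hours: 470 / 60 = 7 (remainder 50)

7


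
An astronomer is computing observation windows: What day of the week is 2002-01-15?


Date: 2002-01-15
January 1, 2002 is a Tuesday
Day of year: 15
Offset from Jan 1: 14 days
14 mod 7 = 0
Result: Tuesday

Tuesday


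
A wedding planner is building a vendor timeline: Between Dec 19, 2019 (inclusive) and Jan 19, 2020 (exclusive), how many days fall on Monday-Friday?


Start: 2019-12-19 (Thursday)
End (exclusive): 2020-01-19 (Sunday)
Total calendar days: 31
Full weeks: 31 // 7 = 4 -> 20 weekdays
Remaining 3 days starting on Thursday:
  Thu(w), Fri(w), Sat(-) -> 2 weekdays
Total business days: 20 + 2 = 22

22


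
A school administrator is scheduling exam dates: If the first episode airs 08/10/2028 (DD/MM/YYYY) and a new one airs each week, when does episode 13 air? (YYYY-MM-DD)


First occurrence: 2028-10-08 (occurrence 1)
Each occurrence is 7 days after the previous.
Occurrence 13 is 12 weeks after the first.
12 weeks = 84 days
2028-10-08 + 84 days = 2028-12-31

2028-12-31


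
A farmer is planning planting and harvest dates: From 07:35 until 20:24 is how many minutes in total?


Start time: 07:35 = 455 minutes from midnight
End time: 20:24 = 1224 minutes from midnight
Difference: 1224 - 455 = 769 minutes
That is 12 hours and 49 minutes

769


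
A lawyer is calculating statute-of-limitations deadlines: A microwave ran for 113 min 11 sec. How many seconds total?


Minutes: 113
Extra seconds: 11
Seconds per minute: 60
Minutes to seconds: 113 x 60 = 6780
Total: 6780 + 11 = 6791

6791


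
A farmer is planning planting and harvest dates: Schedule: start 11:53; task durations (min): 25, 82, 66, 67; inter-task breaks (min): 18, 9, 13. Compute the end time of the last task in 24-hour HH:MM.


Start: 11:53 = 713 min from midnight
  after task 1 (25 min): 12:18
  after break (18 min): 12:36
  after task 2 (82 min): 13:58
  after break (9 min): 14:07
  after task 3 (66 min): 15:13
  after break (13 min): 15:26
  after task 4 (67 min): 16:33
Total elapsed: 280 minutes
End time: 16:33

16:33


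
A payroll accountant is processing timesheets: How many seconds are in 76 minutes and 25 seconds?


Minutes: 76
Seconds: 25
Convert minutes to seconds: 76 x 60 = 4560
Add remaining seconds: 4560 + 25 = 4585

4585


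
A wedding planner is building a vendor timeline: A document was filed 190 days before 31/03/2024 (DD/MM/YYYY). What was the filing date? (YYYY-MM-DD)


Start: 2024-03-31
Subtracting 190 days
Days already passed in March: 31
After going back through March: 159 more days to subtract
February 2024: 29 days, 130 remaining
January 2024: 31 days, 99 remaining
December 2023: 31 days, 68 remaining
November 2023: 30 days, 38 remaining
Result: 2023-09-23

2023-09-23


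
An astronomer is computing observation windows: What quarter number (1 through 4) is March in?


Month: March (month 3)
Q1: January-March (months 1-3)
Q2: April-June (months 4-6)
Q3: July-September (months 7-9)
Q4: October-December (months 10-12)
Month 3 falls in Q1

1


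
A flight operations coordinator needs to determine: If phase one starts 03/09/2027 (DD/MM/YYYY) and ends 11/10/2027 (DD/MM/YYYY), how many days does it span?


Start date: 2027-09-03
End date: 2027-10-11
Sep 2027: +28 days
Oct 2027: +10 days
Total: 38 days

38


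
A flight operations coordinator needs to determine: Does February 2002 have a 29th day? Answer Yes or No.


Year: 2002
Divisible by 4? 2002 / 4 = 500.5 -> No
Not divisible by 4, so NOT a leap year

No


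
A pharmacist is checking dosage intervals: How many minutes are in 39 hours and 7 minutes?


Hours: 39
Minutes: 7
Convert hours to minutes: 39 x 60 = 2340
Add remaining minutes: 2340 + 7 = 2347

2347


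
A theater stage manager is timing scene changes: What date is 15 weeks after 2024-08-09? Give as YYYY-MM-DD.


Start: 2024-08-09
Weeks to add: 15
Convert to days: 15 x 7 = 105 days
Add 105 days to 2024-08-09
Result: 2024-11-22

2024-11-22


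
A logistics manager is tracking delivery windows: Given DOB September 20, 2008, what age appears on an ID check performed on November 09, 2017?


Birth: 2008-09-20
Reference: 2017-11-09
Year difference: 2017 - 2008 = 9
Has birthday (09-20) occurred by 11-09? Yes
Age in full years: 9

9


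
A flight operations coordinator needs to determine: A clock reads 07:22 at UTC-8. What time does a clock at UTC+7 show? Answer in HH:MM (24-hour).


Local time: 07:22 at UTC-8 (offset -8h)
Target zone: UTC+7 (offset 7h)
Difference: 7 - (-8) = 15 hours
Calculation: 7 + (15) = 22
Result: 22:22

22:22


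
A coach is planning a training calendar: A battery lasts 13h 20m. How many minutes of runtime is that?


Hours: 13
Extra minutes: 20
Minutes per hour: 60
Hours to minutes: 13 x 60 = 780
Total: 780 + 20 = 800

800


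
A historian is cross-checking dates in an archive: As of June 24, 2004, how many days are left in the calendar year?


Start: June 24, 2004
End: December 31, 2004
Days left in June: 6
July: 31
August: 31
September: 30
October: 31
... plus remaining months
Sum of remaining months: 184
Total: 6 + 184 = 190

190


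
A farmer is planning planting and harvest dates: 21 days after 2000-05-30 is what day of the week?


Start: 2000-05-30 (Tuesday)
Step 1 - find target date: add 21 days
  2000-05-30 + 21 days = 2000-06-20
Step 2 - day of week:
  21 mod 7 = 0
  Tuesday + 0 days -> Tuesday
Result: Tuesday (2000-06-20)

Tuesday


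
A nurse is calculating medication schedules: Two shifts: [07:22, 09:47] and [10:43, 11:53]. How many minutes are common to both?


Interval A: [442, 587] minutes from midnight
Interval B: [643, 713] minutes from midnight
Overlap start = max(442, 643) = 643
Overlap end = min(587, 713) = 587
End <= start, so the intervals do not overlap: 0 minutes

0


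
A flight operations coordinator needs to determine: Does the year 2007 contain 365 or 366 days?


Year: 2007
Check leap year rules:
Divisible by 4? No
2007 is not a leap year
Days: 365

365


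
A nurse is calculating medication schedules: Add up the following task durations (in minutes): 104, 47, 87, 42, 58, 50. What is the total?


Durations: 104, 47, 87, 42, 58, 50
Running sum: 104
+ 47 = 151
+ 87 = 238
+ 42 = 280
+ 58 = 338
+ 50 = 388
Total duration: 388 minutes
That is 6 hours and 28 minutes

388


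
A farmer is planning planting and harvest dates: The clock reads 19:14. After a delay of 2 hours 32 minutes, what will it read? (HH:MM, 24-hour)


Start time: 19:14
Adding: 2 hours 32 minutes
Minutes: 14 + 32 = 46
Hours: 19 + 2 + 0 = 21
Result: 21:46

21:46


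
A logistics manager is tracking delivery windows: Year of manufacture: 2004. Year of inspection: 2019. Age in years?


Birth year: 2004
Current year: 2019
Age = current year - birth year
Age = 2019 - 2004 = 15

15


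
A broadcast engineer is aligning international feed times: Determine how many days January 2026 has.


Month: January
Year: 2026
January is a 31-day month
Total: 31 days

31


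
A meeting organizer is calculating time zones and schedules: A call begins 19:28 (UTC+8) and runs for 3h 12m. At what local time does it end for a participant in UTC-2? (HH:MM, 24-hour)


Start: 19:28 in UTC+8
Step 1 - add duration:
  minutes: 28 + 12 = 40
  hours: 19 + 3 + 0 = 22
  end in UTC+8: 22:40
Step 2 - convert UTC+8 -> UTC-2:
  offset difference: -2 - (8) = -10 hours
  22 + (-10) = 12 -> mod 24 = 12
Result: 12:40 in UTC-2

12:40


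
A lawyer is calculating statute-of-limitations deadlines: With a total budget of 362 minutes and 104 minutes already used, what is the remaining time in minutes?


Total budget: 362 minutes
Time used: 104 minutes
Remaining: 362 - 104 = 258 minutes
Percent used: 28.7%
Percent remaining: 71.3%

258


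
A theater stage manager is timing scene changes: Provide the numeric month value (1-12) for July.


Calendar month order:
6. June
7. July <--
8. August
July is month number 7

7


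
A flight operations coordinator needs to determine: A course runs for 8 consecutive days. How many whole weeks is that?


Total days: 8
Days per week: 7
Division: 8 / 7 = 1 remainder 1
Complete weeks: 1
Remaining days: 1

1


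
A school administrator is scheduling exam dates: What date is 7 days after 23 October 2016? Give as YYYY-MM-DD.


Start: 2016-10-23
Adding 7 days
Days remaining in October: 8
Result: 2016-10-30

2016-10-30


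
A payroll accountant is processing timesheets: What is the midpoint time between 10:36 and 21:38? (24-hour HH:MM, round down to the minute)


Start time: 10:36 = 636 minutes from midnight
End time: 21:38 = 1298 minutes from midnight
Sum: 636 + 1298 = 1934
Midpoint: 1934 / 2 = 967 minutes
Convert: 967 / 60 = 16 hours, 7 minutes
Result: 16:07

16:07


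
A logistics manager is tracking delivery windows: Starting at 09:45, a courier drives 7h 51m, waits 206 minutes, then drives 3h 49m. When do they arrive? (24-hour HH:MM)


Depart: 09:45
Leg 1: +471 min -> 17:36
Layover: +206 min -> 21:02
Leg 2: +229 min -> 00:51
Total travel: 906 minutes = 15h 6m
Arrival: 00:51

00:51


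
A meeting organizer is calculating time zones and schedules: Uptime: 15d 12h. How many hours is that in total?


Days: 15
Extra hours: 12
Hours per day: 24
Days to hours: 15 x 24 = 360
Total: 360 + 12 = 372

372


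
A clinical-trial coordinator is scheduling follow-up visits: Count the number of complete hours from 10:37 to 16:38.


Start: 10:37
End: 16:38
Hour difference: 16 - 10 = 6 hours
Minute difference: 38 - 37 = 1 minutes
Total minutes: 361
Complete hours: 361 / 60 = 6 (remainder 1)

6


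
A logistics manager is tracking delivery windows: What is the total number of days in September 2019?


Month: September
Year: 2019
September is a 30-day month
Total: 30 days

30


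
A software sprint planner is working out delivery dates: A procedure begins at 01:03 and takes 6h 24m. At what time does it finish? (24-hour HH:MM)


Start time: 01:03
Adding: 6 hours 24 minutes
Minutes: 3 + 24 = 27
Hours: 1 + 6 + 0 = 7
Result: 07:27

07:27


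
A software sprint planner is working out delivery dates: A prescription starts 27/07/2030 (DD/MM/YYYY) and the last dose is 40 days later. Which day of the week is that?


Start: 2030-07-27 (Saturday)
Step 1 - find target date: add 40 days
  2030-07-27 + 40 days = 2030-09-05
Step 2 - day of week:
  40 mod 7 = 5
  Saturday + 5 days -> Thursday
Result: Thursday (2030-09-05)

Thursday


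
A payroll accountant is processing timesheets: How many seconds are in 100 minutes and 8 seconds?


Minutes: 100
Extra seconds: 8
Seconds per minute: 60
Minutes to seconds: 100 x 60 = 6000
Total: 6000 + 8 = 6008

6008


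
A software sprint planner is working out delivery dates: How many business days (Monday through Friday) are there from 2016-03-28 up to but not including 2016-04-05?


Start: 2016-03-28 (Monday)
End (exclusive): 2016-04-05 (Tuesday)
Total calendar days: 8
Full weeks: 8 // 7 = 1 -> 5 weekdays
Remaining 1 days starting on Monday:
  Mon(w) -> 1 weekdays
Total business days: 5 + 1 = 6

6


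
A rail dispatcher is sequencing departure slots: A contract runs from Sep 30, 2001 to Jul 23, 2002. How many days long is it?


Start date: 2001-09-30
End date: 2002-07-23
Sep 2001: +1 days
Oct 2001: +31 days
Nov 2001: +30 days
... (8 more months)
Total: 296 days

296


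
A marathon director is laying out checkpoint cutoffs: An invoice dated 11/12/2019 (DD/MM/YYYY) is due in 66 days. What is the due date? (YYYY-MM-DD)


Start: 2019-12-11
Adding 66 days
Days remaining in December: 20
After December: 46 days still to add
January 2020: 31 days, 15 remaining
February 2020 has 29 days, need 15
Result: 2020-02-15

2020-02-15


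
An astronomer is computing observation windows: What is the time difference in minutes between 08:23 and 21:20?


Start time: 08:23 = 503 minutes from midnight
End time: 21:20 = 1280 minutes from midnight
Difference: 1280 - 503 = 777 minutes
That is 12 hours and 57 minutes

777


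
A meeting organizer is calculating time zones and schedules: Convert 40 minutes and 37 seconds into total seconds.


Minutes: 40
Seconds: 37
Convert minutes to seconds: 40 x 60 = 2400
Add remaining seconds: 2400 + 37 = 2437

2437


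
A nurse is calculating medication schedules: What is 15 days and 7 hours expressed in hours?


Days: 15
Extra hours: 7
Hours per day: 24
Days to hours: 15 x 24 = 360
Total: 360 + 7 = 367

367


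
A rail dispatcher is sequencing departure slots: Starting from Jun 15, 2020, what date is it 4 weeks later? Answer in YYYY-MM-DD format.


Start: 2020-06-15
Weeks to add: 4
Convert to days: 4 x 7 = 28 days
Add 28 days to 2020-06-15
Result: 2020-07-13

2020-07-13


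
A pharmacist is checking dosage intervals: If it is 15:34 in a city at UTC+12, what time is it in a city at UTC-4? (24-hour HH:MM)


Local time: 15:34 at UTC+12 (offset 12h)
Target zone: UTC-4 (offset -4h)
Difference: -4 - (12) = -16 hours
Calculation: 15 + (-16) = -1
Wraparound: (-1) mod 24 = 23
Result: 23:34

23:34


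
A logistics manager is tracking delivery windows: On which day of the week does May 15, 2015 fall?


Date: 2015-05-15
January 1, 2015 is a Thursday
Day of year: 135
Offset from Jan 1: 134 days
134 mod 7 = 1
Result: Friday

Friday


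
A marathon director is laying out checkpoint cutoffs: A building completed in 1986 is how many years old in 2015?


Birth year: 1986
Current year: 2015
Age = current year - birth year
Age = 2015 - 1986 = 29

29


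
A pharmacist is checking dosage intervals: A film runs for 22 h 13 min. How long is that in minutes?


Hours: 22
Minutes: 13
Convert hours to minutes: 22 x 60 = 1320
Add remaining minutes: 1320 + 13 = 1333

1333


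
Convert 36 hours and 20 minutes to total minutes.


Hours: 36
Extra minutes: 20
Minutes per hour: 60
Hours to minutes: 36 x 60 = 2160
Total: 2160 + 20 = 2180

2180


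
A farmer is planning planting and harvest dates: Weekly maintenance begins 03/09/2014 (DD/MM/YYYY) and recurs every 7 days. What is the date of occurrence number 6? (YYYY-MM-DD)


First occurrence: 2014-09-03 (occurrence 1)
Each occurrence is 7 days after the previous.
Occurrence 6 is 5 weeks after the first.
5 weeks = 35 days
2014-09-03 + 35 days = 2014-10-08

2014-10-08


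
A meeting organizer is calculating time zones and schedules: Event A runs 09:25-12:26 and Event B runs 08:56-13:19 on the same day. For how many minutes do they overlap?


Interval A: [565, 746] minutes from midnight
Interval B: [536, 799] minutes from midnight
Overlap start = max(565, 536) = 565
Overlap end = min(746, 799) = 746
Overlap = 746 - 565 = 181 minutes

181


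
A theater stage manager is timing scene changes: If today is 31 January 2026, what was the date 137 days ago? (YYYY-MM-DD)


Start: 2026-01-31
Subtracting 137 days
Days already passed in January: 31
After going back through January: 106 more days to subtract
December 2025: 31 days, 75 remaining
November 2025: 30 days, 45 remaining
October 2025: 31 days, 14 remaining
September 2025 has 30 days, need 14
Result: 2025-09-16

2025-09-16


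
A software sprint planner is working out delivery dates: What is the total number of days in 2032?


Year: 2032
Check leap year rules:
Divisible by 4? Yes
Divisible by 100? No
2032 is a leap year
Days: 366

366


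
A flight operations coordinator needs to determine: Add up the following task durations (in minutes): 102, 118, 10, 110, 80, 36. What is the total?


Durations: 102, 118, 10, 110, 80, 36
Running sum: 102
+ 118 = 220
+ 10 = 230
+ 110 = 340
+ 80 = 420
+ 36 = 456
Total duration: 456 minutes
That is 7 hours and 36 minutes

456


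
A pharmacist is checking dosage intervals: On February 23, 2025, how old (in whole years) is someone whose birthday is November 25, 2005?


Birth: 2005-11-25
Reference: 2025-02-23
Year difference: 2025 - 2005 = 20
Has birthday (11-25) occurred by 02-23? No
Birthday not yet reached this year -> subtract 1
Age in full years: 19

19


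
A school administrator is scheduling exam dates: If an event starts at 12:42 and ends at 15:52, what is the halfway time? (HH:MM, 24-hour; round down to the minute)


Start time: 12:42 = 762 minutes from midnight
End time: 15:52 = 952 minutes from midnight
Sum: 762 + 952 = 1714
Midpoint: 1714 / 2 = 857 minutes
Convert: 857 / 60 = 14 hours, 17 minutes
Result: 14:17

14:17


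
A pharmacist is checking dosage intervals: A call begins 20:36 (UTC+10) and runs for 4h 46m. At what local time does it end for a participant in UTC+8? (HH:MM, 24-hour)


Start: 20:36 in UTC+10
Step 1 - add duration:
  minutes: 36 + 46 = 82 (carry 1h)
  hours: 20 + 4 + 1 = 25
  end in UTC+10: 01:22
Step 2 - convert UTC+10 -> UTC+8:
  offset difference: 8 - (10) = -2 hours
  1 + (-2) = -1 -> mod 24 = 23
Result: 23:22 in UTC+8

23:22


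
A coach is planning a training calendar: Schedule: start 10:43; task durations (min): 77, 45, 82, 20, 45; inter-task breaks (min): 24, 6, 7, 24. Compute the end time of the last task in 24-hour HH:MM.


Start: 10:43 = 643 min from midnight
  after task 1 (77 min): 12:00
  after break (24 min): 12:24
  after task 2 (45 min): 13:09
  after break (6 min): 13:15
  after task 3 (82 min): 14:37
  after break (7 min): 14:44
  after task 4 (20 min): 15:04
  after break (24 min): 15:28
  after task 5 (45 min): 16:13
Total elapsed: 330 minutes
End time: 16:13

16:13


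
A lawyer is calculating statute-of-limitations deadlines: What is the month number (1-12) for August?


Calendar month order:
7. July
8. August <--
9. September
August is month number 8

8


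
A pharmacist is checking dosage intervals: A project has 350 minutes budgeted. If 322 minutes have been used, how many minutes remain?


Total budget: 350 minutes
Time used: 322 minutes
Remaining: 350 - 322 = 28 minutes
Percent used: 92.0%
Percent remaining: 8.0%

28


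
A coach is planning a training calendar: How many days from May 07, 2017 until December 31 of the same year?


Start: May 07, 2017
End: December 31, 2017
Days left in May: 24
June: 30
July: 31
August: 31
September: 30
... plus remaining months
Sum of remaining months: 214
Total: 24 + 214 = 238

238


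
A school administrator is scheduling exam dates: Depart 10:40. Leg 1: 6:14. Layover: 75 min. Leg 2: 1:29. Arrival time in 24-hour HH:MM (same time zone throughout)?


Depart: 10:40
Leg 1: +374 min -> 16:54
Layover: +75 min -> 18:09
Leg 2: +89 min -> 19:38
Total travel: 538 minutes = 8h 58m
Arrival: 19:38

19:38


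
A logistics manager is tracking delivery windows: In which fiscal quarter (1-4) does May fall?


Month: May (month 5)
Q1: January-March (months 1-3)
Q2: April-June (months 4-6)
Q3: July-September (months 7-9)
Q4: October-December (months 10-12)
Month 5 falls in Q2

2


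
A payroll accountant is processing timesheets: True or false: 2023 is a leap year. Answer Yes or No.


Year: 2023
Divisible by 4? 2023 / 4 = 505.75 -> No
Not divisible by 4, so NOT a leap year

No


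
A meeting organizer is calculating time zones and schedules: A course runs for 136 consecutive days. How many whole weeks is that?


Total days: 136
Days per week: 7
Division: 136 / 7 = 19 remainder 3
Complete weeks: 19
Remaining days: 3

19


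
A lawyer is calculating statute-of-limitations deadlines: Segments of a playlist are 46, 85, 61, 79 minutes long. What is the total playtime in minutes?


Durations: 46, 85, 61, 79
Running sum: 46
+ 85 = 131
+ 61 = 192
+ 79 = 271
Total duration: 271 minutes
That is 4 hours and 31 minutes

271


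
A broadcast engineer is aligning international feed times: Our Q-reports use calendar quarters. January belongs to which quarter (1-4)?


Month: January (month 1)
Q1: January-March (months 1-3)
Q2: April-June (months 4-6)
Q3: July-September (months 7-9)
Q4: October-December (months 10-12)
Month 1 falls in Q1

1


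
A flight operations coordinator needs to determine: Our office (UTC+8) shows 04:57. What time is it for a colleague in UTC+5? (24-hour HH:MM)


Local time: 04:57 at UTC+8 (offset 8h)
Target zone: UTC+5 (offset 5h)
Difference: 5 - (8) = -3 hours
Calculation: 4 + (-3) = 1
Result: 01:57

01:57


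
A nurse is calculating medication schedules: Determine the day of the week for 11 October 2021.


Date: 2021-10-11
January 1, 2021 is a Friday
Day of year: 284
Offset from Jan 1: 283 days
283 mod 7 = 3
Result: Monday

Monday


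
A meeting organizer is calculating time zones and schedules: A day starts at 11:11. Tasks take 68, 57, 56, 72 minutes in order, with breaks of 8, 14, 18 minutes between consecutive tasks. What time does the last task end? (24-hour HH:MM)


Start: 11:11 = 671 min from midnight
  after task 1 (68 min): 12:19
  after break (8 min): 12:27
  after task 2 (57 min): 13:24
  after break (14 min): 13:38
  after task 3 (56 min): 14:34
  after break (18 min): 14:52
  after task 4 (72 min): 16:04
Total elapsed: 293 minutes
End time: 16:04

16:04


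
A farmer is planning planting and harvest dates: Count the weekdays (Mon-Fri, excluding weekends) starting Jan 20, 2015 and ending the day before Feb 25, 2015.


Start: 2015-01-20 (Tuesday)
End (exclusive): 2015-02-25 (Wednesday)
Total calendar days: 36
Full weeks: 36 // 7 = 5 -> 25 weekdays
Remaining 1 days starting on Tuesday:
  Tue(w) -> 1 weekdays
Total business days: 25 + 1 = 26

26


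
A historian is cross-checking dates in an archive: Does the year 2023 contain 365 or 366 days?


Year: 2023
Check leap year rules:
Divisible by 4? No
2023 is not a leap year
Days: 365

365


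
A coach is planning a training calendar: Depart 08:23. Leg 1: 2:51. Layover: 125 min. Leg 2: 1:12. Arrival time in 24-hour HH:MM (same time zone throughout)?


Depart: 08:23
Leg 1: +171 min -> 11:14
Layover: +125 min -> 13:19
Leg 2: +72 min -> 14:31
Total travel: 368 minutes = 6h 8m
Arrival: 14:31

14:31


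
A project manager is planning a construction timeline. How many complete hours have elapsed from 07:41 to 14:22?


Start: 07:41
End: 14:22
Hour difference: 14 - 7 = 7 hours
Minute difference: 22 - 41 = -19 minutes
Total minutes: 401
Complete hours: 401 / 60 = 6 (remainder 41)

6


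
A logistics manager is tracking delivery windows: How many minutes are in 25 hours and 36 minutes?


Hours: 25
Extra minutes: 36
Minutes per hour: 60
Hours to minutes: 25 x 60 = 1500
Total: 1500 + 36 = 1536

1536


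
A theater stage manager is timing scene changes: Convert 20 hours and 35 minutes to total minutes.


Hours: 20
Minutes: 35
Convert hours to minutes: 20 x 60 = 1200
Add remaining minutes: 1200 + 35 = 1235

1235


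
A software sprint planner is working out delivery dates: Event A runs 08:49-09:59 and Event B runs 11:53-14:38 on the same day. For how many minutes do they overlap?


Interval A: [529, 599] minutes from midnight
Interval B: [713, 878] minutes from midnight
Overlap start = max(529, 713) = 713
Overlap end = min(599, 878) = 599
End <= start, so the intervals do not overlap: 0 minutes

0


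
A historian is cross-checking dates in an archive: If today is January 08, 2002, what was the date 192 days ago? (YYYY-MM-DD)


Start: 2002-01-08
Subtracting 192 days
Days already passed in January: 8
After going back through January: 184 more days to subtract
December 2001: 31 days, 153 remaining
November 2001: 30 days, 123 remaining
October 2001: 31 days, 92 remaining
September 2001: 30 days, 62 remaining
Result: 2001-06-30

2001-06-30


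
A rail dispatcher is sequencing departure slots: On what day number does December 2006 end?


Month: December
Year: 2006
December is a 31-day month
Total: 31 days

31


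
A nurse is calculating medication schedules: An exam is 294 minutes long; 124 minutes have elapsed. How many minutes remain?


Total budget: 294 minutes
Time used: 124 minutes
Remaining: 294 - 124 = 170 minutes
Percent used: 42.2%
Percent remaining: 57.8%

170


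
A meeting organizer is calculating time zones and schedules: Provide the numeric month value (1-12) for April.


Calendar month order:
3. March
4. April <--
5. May
April is month number 4

4


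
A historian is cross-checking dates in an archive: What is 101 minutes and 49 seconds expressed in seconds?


Minutes: 101
Extra seconds: 49
Seconds per minute: 60
Minutes to seconds: 101 x 60 = 6060
Total: 6060 + 49 = 6109

6109


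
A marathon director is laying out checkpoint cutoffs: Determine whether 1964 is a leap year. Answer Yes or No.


Year: 1964
Divisible by 4? 1964 / 4 = 491.0 -> Yes
Divisible by 100? 1964 / 100 = 19.64 -> No
Divisible by 4 but not 100, so it IS a leap year

Yes


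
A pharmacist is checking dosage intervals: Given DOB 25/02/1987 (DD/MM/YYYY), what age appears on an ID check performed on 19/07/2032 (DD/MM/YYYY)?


Birth: 1987-02-25
Reference: 2032-07-19
Year difference: 2032 - 1987 = 45
Has birthday (02-25) occurred by 07-19? Yes
Age in full years: 45

45


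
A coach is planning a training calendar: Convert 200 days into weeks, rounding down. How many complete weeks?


Total days: 200
Days per week: 7
Division: 200 / 7 = 28 remainder 4
Complete weeks: 28
Remaining days: 4

28


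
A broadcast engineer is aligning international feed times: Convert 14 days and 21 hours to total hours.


Days: 14
Extra hours: 21
Hours per day: 24
Days to hours: 14 x 24 = 336
Total: 336 + 21 = 357

357


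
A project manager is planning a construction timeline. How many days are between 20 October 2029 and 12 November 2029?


Start date: 2029-10-20
End date: 2029-11-12
Oct 2029: +12 days
Nov 2029: +11 days
Total: 23 days

23


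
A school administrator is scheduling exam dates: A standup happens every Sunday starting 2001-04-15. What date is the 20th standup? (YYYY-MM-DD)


First occurrence: 2001-04-15 (occurrence 1)
Each occurrence is 7 days after the previous.
Occurrence 20 is 19 weeks after the first.
19 weeks = 133 days
2001-04-15 + 133 days = 2001-08-26

2001-08-26


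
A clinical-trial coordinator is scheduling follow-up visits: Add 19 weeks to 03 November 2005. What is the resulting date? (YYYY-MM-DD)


Start: 2005-11-03
Weeks to add: 19
Convert to days: 19 x 7 = 133 days
Add 133 days to 2005-11-03
Result: 2006-03-16

2006-03-16


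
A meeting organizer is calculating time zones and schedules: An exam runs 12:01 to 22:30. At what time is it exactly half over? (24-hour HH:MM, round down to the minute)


Start time: 12:01 = 721 minutes from midnight
End time: 22:30 = 1350 minutes from midnight
Sum: 721 + 1350 = 2071
Midpoint: 2071 / 2 = 1035 minutes
Convert: 1035 / 60 = 17 hours, 15 minutes
Result: 17:15

17:15


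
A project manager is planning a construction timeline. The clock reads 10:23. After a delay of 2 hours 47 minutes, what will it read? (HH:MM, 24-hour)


Start time: 10:23
Adding: 2 hours 47 minutes
Minutes: 23 + 47 = 70
Minute overflow: 70 >= 60, so carry 1 hour, minutes = 10
Hours: 10 + 2 + 1 = 13
Result: 13:10

13:10


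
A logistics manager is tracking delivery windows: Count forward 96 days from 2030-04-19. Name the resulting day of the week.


Start: 2030-04-19 (Friday)
Step 1 - find target date: add 96 days
  2030-04-19 + 96 days = 2030-07-24
Step 2 - day of week:
  96 mod 7 = 5
  Friday + 5 days -> Wednesday
Result: Wednesday (2030-07-24)

Wednesday


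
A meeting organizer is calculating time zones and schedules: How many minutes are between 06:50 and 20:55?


Start time: 06:50 = 410 minutes from midnight
End time: 20:55 = 1255 minutes from midnight
Difference: 1255 - 410 = 845 minutes
That is 14 hours and 5 minutes

845


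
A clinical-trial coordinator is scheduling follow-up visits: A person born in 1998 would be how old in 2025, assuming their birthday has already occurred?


Birth year: 1998
Current year: 2025
Age = current year - birth year
Age = 2025 - 1998 = 27

27


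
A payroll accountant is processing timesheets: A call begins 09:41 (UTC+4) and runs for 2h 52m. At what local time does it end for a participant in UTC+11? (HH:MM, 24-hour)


Start: 09:41 in UTC+4
Step 1 - add duration:
  minutes: 41 + 52 = 93 (carry 1h)
  hours: 9 + 2 + 1 = 12
  end in UTC+4: 12:33
Step 2 - convert UTC+4 -> UTC+11:
  offset difference: 11 - (4) = 7 hours
  12 + (7) = 19 -> mod 24 = 19
Result: 19:33 in UTC+11

19:33


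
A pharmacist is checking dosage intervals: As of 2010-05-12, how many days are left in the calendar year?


Start: May 12, 2010
End: December 31, 2010
Days left in May: 19
June: 30
July: 31
August: 31
September: 30
... plus remaining months
Sum of remaining months: 214
Total: 19 + 214 = 233

233


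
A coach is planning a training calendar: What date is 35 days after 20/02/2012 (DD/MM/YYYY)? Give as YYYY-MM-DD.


Start: 2012-02-20
Adding 35 days
Days remaining in February: 9
After February: 26 days still to add
March 2012 has 31 days, need 26
Result: 2012-03-26

2012-03-26


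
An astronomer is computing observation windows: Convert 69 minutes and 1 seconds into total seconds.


Minutes: 69
Seconds: 1
Convert minutes to seconds: 69 x 60 = 4140
Add remaining seconds: 4140 + 1 = 4141

4141


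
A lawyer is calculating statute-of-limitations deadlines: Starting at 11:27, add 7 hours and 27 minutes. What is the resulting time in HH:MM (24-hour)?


Start time: 11:27
Adding: 7 hours 27 minutes
Minutes: 27 + 27 = 54
Hours: 11 + 7 + 0 = 18
Result: 18:54

18:54


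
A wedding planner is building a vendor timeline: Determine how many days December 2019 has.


Month: December
Year: 2019
December is a 31-day month
Total: 31 days

31


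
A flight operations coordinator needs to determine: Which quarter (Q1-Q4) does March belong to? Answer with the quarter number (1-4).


Month: March (month 3)
Q1: January-March (months 1-3)
Q2: April-June (months 4-6)
Q3: July-September (months 7-9)
Q4: October-December (months 10-12)
Month 3 falls in Q1

1


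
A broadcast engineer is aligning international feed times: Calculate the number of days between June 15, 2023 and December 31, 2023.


Start: June 15, 2023
End: December 31, 2023
Days left in June: 15
July: 31
August: 31
September: 30
October: 31
... plus remaining months
Sum of remaining months: 184
Total: 15 + 184 = 199

199


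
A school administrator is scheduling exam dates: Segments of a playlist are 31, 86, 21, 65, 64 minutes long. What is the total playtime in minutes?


Durations: 31, 86, 21, 65, 64
Running sum: 31
+ 86 = 117
+ 21 = 138
+ 65 = 203
+ 64 = 267
Total duration: 267 minutes
That is 4 hours and 27 minutes

267


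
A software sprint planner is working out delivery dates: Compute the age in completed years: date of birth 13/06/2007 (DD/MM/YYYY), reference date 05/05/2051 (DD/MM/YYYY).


Birth: 2007-06-13
Reference: 2051-05-05
Year difference: 2051 - 2007 = 44
Has birthday (06-13) occurred by 05-05? No
Birthday not yet reached this year -> subtract 1
Age in full years: 43

43


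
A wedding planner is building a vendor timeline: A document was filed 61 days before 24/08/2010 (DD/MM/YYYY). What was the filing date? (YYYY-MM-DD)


Start: 2010-08-24
Subtracting 61 days
Days already passed in August: 24
After going back through August: 37 more days to subtract
July 2010: 31 days, 6 remaining
June 2010 has 30 days, need 6
Result: 2010-06-24

2010-06-24


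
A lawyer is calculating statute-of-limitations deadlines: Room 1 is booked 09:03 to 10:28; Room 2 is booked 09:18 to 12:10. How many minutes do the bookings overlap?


Interval A: [543, 628] minutes from midnight
Interval B: [558, 730] minutes from midnight
Overlap start = max(543, 558) = 558
Overlap end = min(628, 730) = 628
Overlap = 628 - 558 = 70 minutes

70


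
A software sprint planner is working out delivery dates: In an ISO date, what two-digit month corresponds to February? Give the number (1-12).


Calendar month order:
1. January
2. February <--
3. March
February is month number 2

2


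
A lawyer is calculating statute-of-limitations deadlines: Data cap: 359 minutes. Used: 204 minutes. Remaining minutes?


Total budget: 359 minutes
Time used: 204 minutes
Remaining: 359 - 204 = 155 minutes
Percent used: 56.8%
Percent remaining: 43.2%

155


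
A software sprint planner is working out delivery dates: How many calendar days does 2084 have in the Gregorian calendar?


Year: 2084
Check leap year rules:
Divisible by 4? Yes
Divisible by 100? No
2084 is a leap year
Days: 366

366


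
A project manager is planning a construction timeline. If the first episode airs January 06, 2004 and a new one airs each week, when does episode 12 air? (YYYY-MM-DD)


First occurrence: 2004-01-06 (occurrence 1)
Each occurrence is 7 days after the previous.
Occurrence 12 is 11 weeks after the first.
11 weeks = 77 days
2004-01-06 + 77 days = 2004-03-23

2004-03-23


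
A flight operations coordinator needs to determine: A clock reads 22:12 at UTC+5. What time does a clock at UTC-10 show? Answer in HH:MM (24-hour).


Local time: 22:12 at UTC+5 (offset 5h)
Target zone: UTC-10 (offset -10h)
Difference: -10 - (5) = -15 hours
Calculation: 22 + (-15) = 7
Result: 07:12

07:12


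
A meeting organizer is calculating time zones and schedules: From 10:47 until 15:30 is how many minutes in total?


Start time: 10:47 = 647 minutes from midnight
End time: 15:30 = 930 minutes from midnight
Difference: 930 - 647 = 283 minutes
That is 4 hours and 43 minutes

283


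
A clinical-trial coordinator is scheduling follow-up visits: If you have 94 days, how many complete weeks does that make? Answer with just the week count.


Total days: 94
Days per week: 7
Division: 94 / 7 = 13 remainder 3
Complete weeks: 13
Remaining days: 3

13


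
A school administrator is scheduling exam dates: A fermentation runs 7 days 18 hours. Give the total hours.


Days: 7
Extra hours: 18
Hours per day: 24
Days to hours: 7 x 24 = 168
Total: 168 + 18 = 186

186


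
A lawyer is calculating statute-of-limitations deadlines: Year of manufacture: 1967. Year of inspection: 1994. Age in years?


Birth year: 1967
Current year: 1994
Age = current year - birth year
Age = 1994 - 1967 = 27

27


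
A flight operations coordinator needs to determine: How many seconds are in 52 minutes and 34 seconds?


Minutes: 52
Seconds: 34
Convert minutes to seconds: 52 x 60 = 3120
Add remaining seconds: 3120 + 34 = 3154

3154


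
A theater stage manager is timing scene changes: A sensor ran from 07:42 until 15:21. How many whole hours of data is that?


Start: 07:42
End: 15:21
Hour difference: 15 - 7 = 8 hours
Minute difference: 21 - 42 = -21 minutes
Total minutes: 459
Complete hours: 459 / 60 = 7 (remainder 39)

7


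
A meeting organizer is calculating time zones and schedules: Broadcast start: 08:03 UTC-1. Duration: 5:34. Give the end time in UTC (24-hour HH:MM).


Start: 08:03 in UTC-1
Step 1 - add duration:
  minutes: 3 + 34 = 37
  hours: 8 + 5 + 0 = 13
  end in UTC-1: 13:37
Step 2 - convert UTC-1 -> UTC:
  offset difference: 0 - (-1) = 1 hours
  13 + (1) = 14 -> mod 24 = 14
Result: 14:37 in UTC

14:37


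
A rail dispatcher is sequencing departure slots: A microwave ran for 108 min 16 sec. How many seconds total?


Minutes: 108
Extra seconds: 16
Seconds per minute: 60
Minutes to seconds: 108 x 60 = 6480
Total: 6480 + 16 = 6496

6496


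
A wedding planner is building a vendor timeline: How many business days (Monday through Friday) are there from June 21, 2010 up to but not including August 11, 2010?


Start: 2010-06-21 (Monday)
End (exclusive): 2010-08-11 (Wednesday)
Total calendar days: 51
Full weeks: 51 // 7 = 7 -> 35 weekdays
Remaining 2 days starting on Monday:
  Mon(w), Tue(w) -> 2 weekdays
Total business days: 35 + 2 = 37

37


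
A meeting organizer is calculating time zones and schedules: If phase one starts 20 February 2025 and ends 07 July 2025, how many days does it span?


Start date: 2025-02-20
End date: 2025-07-07
Feb 2025: +9 days
Mar 2025: +31 days
Apr 2025: +30 days
... (3 more months)
Total: 137 days

137


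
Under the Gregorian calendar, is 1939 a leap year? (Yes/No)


Year: 1939
Divisible by 4? 1939 / 4 = 484.75 -> No
Not divisible by 4, so NOT a leap year

No


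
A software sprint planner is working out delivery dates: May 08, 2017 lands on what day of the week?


Date: 2017-05-08
January 1, 2017 is a Sunday
Day of year: 128
Offset from Jan 1: 127 days
127 mod 7 = 1
Result: Monday

Monday


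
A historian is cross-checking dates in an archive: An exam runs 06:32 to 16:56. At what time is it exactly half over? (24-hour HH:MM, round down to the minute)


Start time: 06:32 = 392 minutes from midnight
End time: 16:56 = 1016 minutes from midnight
Sum: 392 + 1016 = 1408
Midpoint: 1408 / 2 = 704 minutes
Convert: 704 / 60 = 11 hours, 44 minutes
Result: 11:44

11:44


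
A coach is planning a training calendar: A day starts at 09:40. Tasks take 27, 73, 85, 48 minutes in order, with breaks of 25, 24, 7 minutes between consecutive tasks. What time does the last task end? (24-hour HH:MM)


Start: 09:40 = 580 min from midnight
  after task 1 (27 min): 10:07
  after break (25 min): 10:32
  after task 2 (73 min): 11:45
  after break (24 min): 12:09
  after task 3 (85 min): 13:34
  after break (7 min): 13:41
  after task 4 (48 min): 14:29
Total elapsed: 289 minutes
End time: 14:29

14:29
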